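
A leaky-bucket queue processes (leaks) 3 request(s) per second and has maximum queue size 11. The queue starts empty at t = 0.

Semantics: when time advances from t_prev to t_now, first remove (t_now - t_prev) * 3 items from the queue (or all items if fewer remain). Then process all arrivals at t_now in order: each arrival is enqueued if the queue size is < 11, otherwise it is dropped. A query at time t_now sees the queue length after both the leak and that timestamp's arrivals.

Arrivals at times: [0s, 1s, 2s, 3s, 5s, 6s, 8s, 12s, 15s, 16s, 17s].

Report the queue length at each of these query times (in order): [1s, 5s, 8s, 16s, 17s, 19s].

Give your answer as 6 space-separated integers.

Queue lengths at query times:
  query t=1s: backlog = 1
  query t=5s: backlog = 1
  query t=8s: backlog = 1
  query t=16s: backlog = 1
  query t=17s: backlog = 1
  query t=19s: backlog = 0

Answer: 1 1 1 1 1 0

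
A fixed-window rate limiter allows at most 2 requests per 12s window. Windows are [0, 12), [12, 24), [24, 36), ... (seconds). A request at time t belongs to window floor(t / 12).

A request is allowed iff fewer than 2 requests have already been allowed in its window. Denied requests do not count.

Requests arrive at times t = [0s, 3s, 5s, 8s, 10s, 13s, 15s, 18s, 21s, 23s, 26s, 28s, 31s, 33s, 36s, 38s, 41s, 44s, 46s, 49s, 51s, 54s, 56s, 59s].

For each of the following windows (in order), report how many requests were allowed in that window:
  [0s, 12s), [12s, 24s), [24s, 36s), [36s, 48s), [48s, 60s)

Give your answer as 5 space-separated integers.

Processing requests:
  req#1 t=0s (window 0): ALLOW
  req#2 t=3s (window 0): ALLOW
  req#3 t=5s (window 0): DENY
  req#4 t=8s (window 0): DENY
  req#5 t=10s (window 0): DENY
  req#6 t=13s (window 1): ALLOW
  req#7 t=15s (window 1): ALLOW
  req#8 t=18s (window 1): DENY
  req#9 t=21s (window 1): DENY
  req#10 t=23s (window 1): DENY
  req#11 t=26s (window 2): ALLOW
  req#12 t=28s (window 2): ALLOW
  req#13 t=31s (window 2): DENY
  req#14 t=33s (window 2): DENY
  req#15 t=36s (window 3): ALLOW
  req#16 t=38s (window 3): ALLOW
  req#17 t=41s (window 3): DENY
  req#18 t=44s (window 3): DENY
  req#19 t=46s (window 3): DENY
  req#20 t=49s (window 4): ALLOW
  req#21 t=51s (window 4): ALLOW
  req#22 t=54s (window 4): DENY
  req#23 t=56s (window 4): DENY
  req#24 t=59s (window 4): DENY

Allowed counts by window: 2 2 2 2 2

Answer: 2 2 2 2 2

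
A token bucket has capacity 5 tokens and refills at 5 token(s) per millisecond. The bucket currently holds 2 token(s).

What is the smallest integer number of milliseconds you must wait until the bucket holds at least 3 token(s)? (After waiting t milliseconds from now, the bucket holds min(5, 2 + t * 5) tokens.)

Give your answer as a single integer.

Answer: 1

Derivation:
Need 2 + t * 5 >= 3, so t >= 1/5.
Smallest integer t = ceil(1/5) = 1.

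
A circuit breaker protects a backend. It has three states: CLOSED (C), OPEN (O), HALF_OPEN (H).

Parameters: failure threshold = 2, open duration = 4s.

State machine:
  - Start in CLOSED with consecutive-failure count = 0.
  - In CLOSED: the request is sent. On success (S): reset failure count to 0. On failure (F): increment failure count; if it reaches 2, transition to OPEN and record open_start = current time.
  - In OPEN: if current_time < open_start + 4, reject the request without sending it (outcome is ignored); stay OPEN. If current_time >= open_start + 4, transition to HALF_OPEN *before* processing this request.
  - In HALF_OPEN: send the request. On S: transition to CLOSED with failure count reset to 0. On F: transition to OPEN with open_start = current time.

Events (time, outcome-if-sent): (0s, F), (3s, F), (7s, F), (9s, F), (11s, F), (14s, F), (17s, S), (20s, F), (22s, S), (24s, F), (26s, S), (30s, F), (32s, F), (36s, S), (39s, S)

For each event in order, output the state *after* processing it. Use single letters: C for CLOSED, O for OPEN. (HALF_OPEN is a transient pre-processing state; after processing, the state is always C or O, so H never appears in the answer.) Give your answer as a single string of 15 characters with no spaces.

State after each event:
  event#1 t=0s outcome=F: state=CLOSED
  event#2 t=3s outcome=F: state=OPEN
  event#3 t=7s outcome=F: state=OPEN
  event#4 t=9s outcome=F: state=OPEN
  event#5 t=11s outcome=F: state=OPEN
  event#6 t=14s outcome=F: state=OPEN
  event#7 t=17s outcome=S: state=CLOSED
  event#8 t=20s outcome=F: state=CLOSED
  event#9 t=22s outcome=S: state=CLOSED
  event#10 t=24s outcome=F: state=CLOSED
  event#11 t=26s outcome=S: state=CLOSED
  event#12 t=30s outcome=F: state=CLOSED
  event#13 t=32s outcome=F: state=OPEN
  event#14 t=36s outcome=S: state=CLOSED
  event#15 t=39s outcome=S: state=CLOSED

Answer: COOOOOCCCCCCOCC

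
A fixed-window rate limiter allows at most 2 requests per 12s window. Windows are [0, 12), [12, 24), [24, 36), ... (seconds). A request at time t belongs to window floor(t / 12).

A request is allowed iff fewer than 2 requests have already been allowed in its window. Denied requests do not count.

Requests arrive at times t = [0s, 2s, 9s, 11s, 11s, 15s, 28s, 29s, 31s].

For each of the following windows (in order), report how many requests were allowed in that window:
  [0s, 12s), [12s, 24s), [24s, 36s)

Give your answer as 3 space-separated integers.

Processing requests:
  req#1 t=0s (window 0): ALLOW
  req#2 t=2s (window 0): ALLOW
  req#3 t=9s (window 0): DENY
  req#4 t=11s (window 0): DENY
  req#5 t=11s (window 0): DENY
  req#6 t=15s (window 1): ALLOW
  req#7 t=28s (window 2): ALLOW
  req#8 t=29s (window 2): ALLOW
  req#9 t=31s (window 2): DENY

Allowed counts by window: 2 1 2

Answer: 2 1 2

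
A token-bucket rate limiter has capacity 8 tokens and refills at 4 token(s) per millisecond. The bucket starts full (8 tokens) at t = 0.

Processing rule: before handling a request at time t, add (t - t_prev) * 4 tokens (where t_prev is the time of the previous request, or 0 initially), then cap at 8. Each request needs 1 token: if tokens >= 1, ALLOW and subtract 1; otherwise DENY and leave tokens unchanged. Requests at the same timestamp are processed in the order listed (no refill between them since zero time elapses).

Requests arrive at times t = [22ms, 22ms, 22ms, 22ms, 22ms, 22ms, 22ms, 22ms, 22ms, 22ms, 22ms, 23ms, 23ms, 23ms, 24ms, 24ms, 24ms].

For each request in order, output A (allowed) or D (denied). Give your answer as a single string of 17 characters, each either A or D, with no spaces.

Simulating step by step:
  req#1 t=22ms: ALLOW
  req#2 t=22ms: ALLOW
  req#3 t=22ms: ALLOW
  req#4 t=22ms: ALLOW
  req#5 t=22ms: ALLOW
  req#6 t=22ms: ALLOW
  req#7 t=22ms: ALLOW
  req#8 t=22ms: ALLOW
  req#9 t=22ms: DENY
  req#10 t=22ms: DENY
  req#11 t=22ms: DENY
  req#12 t=23ms: ALLOW
  req#13 t=23ms: ALLOW
  req#14 t=23ms: ALLOW
  req#15 t=24ms: ALLOW
  req#16 t=24ms: ALLOW
  req#17 t=24ms: ALLOW

Answer: AAAAAAAADDDAAAAAA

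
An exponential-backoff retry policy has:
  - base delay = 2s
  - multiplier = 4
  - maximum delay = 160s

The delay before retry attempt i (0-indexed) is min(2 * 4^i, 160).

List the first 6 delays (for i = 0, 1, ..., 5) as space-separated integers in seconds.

Answer: 2 8 32 128 160 160

Derivation:
Computing each delay:
  i=0: min(2*4^0, 160) = 2
  i=1: min(2*4^1, 160) = 8
  i=2: min(2*4^2, 160) = 32
  i=3: min(2*4^3, 160) = 128
  i=4: min(2*4^4, 160) = 160
  i=5: min(2*4^5, 160) = 160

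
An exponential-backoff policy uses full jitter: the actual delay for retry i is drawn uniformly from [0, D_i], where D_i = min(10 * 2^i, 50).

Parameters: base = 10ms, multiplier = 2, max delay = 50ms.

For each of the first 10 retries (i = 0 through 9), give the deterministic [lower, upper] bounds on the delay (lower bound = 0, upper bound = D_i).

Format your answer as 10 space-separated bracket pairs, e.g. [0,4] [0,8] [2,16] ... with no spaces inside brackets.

Answer: [0,10] [0,20] [0,40] [0,50] [0,50] [0,50] [0,50] [0,50] [0,50] [0,50]

Derivation:
Computing bounds per retry:
  i=0: D_i=min(10*2^0,50)=10, bounds=[0,10]
  i=1: D_i=min(10*2^1,50)=20, bounds=[0,20]
  i=2: D_i=min(10*2^2,50)=40, bounds=[0,40]
  i=3: D_i=min(10*2^3,50)=50, bounds=[0,50]
  i=4: D_i=min(10*2^4,50)=50, bounds=[0,50]
  i=5: D_i=min(10*2^5,50)=50, bounds=[0,50]
  i=6: D_i=min(10*2^6,50)=50, bounds=[0,50]
  i=7: D_i=min(10*2^7,50)=50, bounds=[0,50]
  i=8: D_i=min(10*2^8,50)=50, bounds=[0,50]
  i=9: D_i=min(10*2^9,50)=50, bounds=[0,50]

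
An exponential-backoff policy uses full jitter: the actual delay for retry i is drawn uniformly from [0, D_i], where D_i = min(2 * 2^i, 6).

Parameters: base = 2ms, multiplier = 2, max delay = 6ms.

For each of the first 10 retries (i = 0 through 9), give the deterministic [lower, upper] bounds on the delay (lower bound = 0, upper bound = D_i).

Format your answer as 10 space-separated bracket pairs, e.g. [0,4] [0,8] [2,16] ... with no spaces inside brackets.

Computing bounds per retry:
  i=0: D_i=min(2*2^0,6)=2, bounds=[0,2]
  i=1: D_i=min(2*2^1,6)=4, bounds=[0,4]
  i=2: D_i=min(2*2^2,6)=6, bounds=[0,6]
  i=3: D_i=min(2*2^3,6)=6, bounds=[0,6]
  i=4: D_i=min(2*2^4,6)=6, bounds=[0,6]
  i=5: D_i=min(2*2^5,6)=6, bounds=[0,6]
  i=6: D_i=min(2*2^6,6)=6, bounds=[0,6]
  i=7: D_i=min(2*2^7,6)=6, bounds=[0,6]
  i=8: D_i=min(2*2^8,6)=6, bounds=[0,6]
  i=9: D_i=min(2*2^9,6)=6, bounds=[0,6]

Answer: [0,2] [0,4] [0,6] [0,6] [0,6] [0,6] [0,6] [0,6] [0,6] [0,6]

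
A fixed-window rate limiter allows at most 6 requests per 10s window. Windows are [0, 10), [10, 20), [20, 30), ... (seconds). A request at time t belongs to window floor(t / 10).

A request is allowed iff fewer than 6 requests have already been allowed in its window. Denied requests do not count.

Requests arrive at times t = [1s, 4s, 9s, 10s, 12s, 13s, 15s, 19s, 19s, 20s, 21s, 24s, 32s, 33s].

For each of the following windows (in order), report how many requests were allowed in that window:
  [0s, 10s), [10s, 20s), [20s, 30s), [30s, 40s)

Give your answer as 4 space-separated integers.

Answer: 3 6 3 2

Derivation:
Processing requests:
  req#1 t=1s (window 0): ALLOW
  req#2 t=4s (window 0): ALLOW
  req#3 t=9s (window 0): ALLOW
  req#4 t=10s (window 1): ALLOW
  req#5 t=12s (window 1): ALLOW
  req#6 t=13s (window 1): ALLOW
  req#7 t=15s (window 1): ALLOW
  req#8 t=19s (window 1): ALLOW
  req#9 t=19s (window 1): ALLOW
  req#10 t=20s (window 2): ALLOW
  req#11 t=21s (window 2): ALLOW
  req#12 t=24s (window 2): ALLOW
  req#13 t=32s (window 3): ALLOW
  req#14 t=33s (window 3): ALLOW

Allowed counts by window: 3 6 3 2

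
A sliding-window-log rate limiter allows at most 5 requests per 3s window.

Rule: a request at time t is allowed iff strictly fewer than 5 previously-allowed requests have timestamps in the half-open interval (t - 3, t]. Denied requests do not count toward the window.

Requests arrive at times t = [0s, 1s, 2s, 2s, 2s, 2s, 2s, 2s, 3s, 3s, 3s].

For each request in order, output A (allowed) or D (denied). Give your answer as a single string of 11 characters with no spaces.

Tracking allowed requests in the window:
  req#1 t=0s: ALLOW
  req#2 t=1s: ALLOW
  req#3 t=2s: ALLOW
  req#4 t=2s: ALLOW
  req#5 t=2s: ALLOW
  req#6 t=2s: DENY
  req#7 t=2s: DENY
  req#8 t=2s: DENY
  req#9 t=3s: ALLOW
  req#10 t=3s: DENY
  req#11 t=3s: DENY

Answer: AAAAADDDADD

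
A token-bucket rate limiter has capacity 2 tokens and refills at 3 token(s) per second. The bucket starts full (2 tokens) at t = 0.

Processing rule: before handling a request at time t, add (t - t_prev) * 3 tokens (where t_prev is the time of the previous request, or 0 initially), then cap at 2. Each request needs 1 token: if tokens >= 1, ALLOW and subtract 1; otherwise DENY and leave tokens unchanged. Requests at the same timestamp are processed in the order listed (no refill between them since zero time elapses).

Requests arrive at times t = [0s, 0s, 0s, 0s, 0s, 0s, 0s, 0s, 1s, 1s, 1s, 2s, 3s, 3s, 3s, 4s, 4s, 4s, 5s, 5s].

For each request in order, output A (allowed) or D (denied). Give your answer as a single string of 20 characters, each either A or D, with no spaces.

Answer: AADDDDDDAADAAADAADAA

Derivation:
Simulating step by step:
  req#1 t=0s: ALLOW
  req#2 t=0s: ALLOW
  req#3 t=0s: DENY
  req#4 t=0s: DENY
  req#5 t=0s: DENY
  req#6 t=0s: DENY
  req#7 t=0s: DENY
  req#8 t=0s: DENY
  req#9 t=1s: ALLOW
  req#10 t=1s: ALLOW
  req#11 t=1s: DENY
  req#12 t=2s: ALLOW
  req#13 t=3s: ALLOW
  req#14 t=3s: ALLOW
  req#15 t=3s: DENY
  req#16 t=4s: ALLOW
  req#17 t=4s: ALLOW
  req#18 t=4s: DENY
  req#19 t=5s: ALLOW
  req#20 t=5s: ALLOW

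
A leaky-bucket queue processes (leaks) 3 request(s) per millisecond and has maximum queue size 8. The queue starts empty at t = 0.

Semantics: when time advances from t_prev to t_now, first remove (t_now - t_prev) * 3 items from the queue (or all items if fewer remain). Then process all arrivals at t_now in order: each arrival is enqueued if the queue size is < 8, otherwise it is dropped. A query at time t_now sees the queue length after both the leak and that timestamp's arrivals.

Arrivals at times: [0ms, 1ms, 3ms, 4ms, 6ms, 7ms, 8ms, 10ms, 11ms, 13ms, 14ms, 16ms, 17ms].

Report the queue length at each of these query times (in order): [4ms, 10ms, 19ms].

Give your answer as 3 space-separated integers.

Answer: 1 1 0

Derivation:
Queue lengths at query times:
  query t=4ms: backlog = 1
  query t=10ms: backlog = 1
  query t=19ms: backlog = 0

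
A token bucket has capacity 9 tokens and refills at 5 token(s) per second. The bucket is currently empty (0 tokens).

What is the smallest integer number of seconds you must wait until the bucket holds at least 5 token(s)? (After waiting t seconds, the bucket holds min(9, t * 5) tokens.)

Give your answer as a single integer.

Answer: 1

Derivation:
Need t * 5 >= 5, so t >= 5/5.
Smallest integer t = ceil(5/5) = 1.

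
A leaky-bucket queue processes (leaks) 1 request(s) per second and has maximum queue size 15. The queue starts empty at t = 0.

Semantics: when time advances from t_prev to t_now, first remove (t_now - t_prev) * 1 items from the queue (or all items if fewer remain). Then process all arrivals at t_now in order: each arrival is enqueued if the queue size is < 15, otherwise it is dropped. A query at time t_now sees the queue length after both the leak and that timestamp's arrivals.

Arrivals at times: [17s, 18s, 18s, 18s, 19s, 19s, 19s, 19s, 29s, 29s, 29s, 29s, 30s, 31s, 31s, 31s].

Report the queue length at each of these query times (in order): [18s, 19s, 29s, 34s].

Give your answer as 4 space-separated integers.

Answer: 3 6 4 3

Derivation:
Queue lengths at query times:
  query t=18s: backlog = 3
  query t=19s: backlog = 6
  query t=29s: backlog = 4
  query t=34s: backlog = 3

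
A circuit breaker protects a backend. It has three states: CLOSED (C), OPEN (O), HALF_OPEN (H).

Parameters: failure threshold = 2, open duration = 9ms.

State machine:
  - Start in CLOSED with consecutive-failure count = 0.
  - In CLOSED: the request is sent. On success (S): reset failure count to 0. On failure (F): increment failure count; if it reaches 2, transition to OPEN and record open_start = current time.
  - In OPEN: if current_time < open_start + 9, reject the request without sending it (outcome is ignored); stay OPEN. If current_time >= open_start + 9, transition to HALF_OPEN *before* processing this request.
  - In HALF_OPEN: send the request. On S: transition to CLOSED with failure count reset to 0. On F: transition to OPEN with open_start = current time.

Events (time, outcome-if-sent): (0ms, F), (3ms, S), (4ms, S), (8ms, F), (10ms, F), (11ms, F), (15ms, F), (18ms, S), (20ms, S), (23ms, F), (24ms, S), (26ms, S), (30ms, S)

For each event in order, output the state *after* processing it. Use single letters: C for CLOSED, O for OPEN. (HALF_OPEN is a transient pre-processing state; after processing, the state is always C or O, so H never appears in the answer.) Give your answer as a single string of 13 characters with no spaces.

Answer: CCCCOOOOCCCCC

Derivation:
State after each event:
  event#1 t=0ms outcome=F: state=CLOSED
  event#2 t=3ms outcome=S: state=CLOSED
  event#3 t=4ms outcome=S: state=CLOSED
  event#4 t=8ms outcome=F: state=CLOSED
  event#5 t=10ms outcome=F: state=OPEN
  event#6 t=11ms outcome=F: state=OPEN
  event#7 t=15ms outcome=F: state=OPEN
  event#8 t=18ms outcome=S: state=OPEN
  event#9 t=20ms outcome=S: state=CLOSED
  event#10 t=23ms outcome=F: state=CLOSED
  event#11 t=24ms outcome=S: state=CLOSED
  event#12 t=26ms outcome=S: state=CLOSED
  event#13 t=30ms outcome=S: state=CLOSED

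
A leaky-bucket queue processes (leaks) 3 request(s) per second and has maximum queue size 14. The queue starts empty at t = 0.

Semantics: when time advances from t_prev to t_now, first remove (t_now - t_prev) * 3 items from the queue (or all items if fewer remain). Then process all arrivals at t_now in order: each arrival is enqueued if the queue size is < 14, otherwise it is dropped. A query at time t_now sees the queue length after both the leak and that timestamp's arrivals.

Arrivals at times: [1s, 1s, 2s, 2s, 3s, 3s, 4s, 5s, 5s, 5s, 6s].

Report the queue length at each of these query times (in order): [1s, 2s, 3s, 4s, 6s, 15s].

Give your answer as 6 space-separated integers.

Answer: 2 2 2 1 1 0

Derivation:
Queue lengths at query times:
  query t=1s: backlog = 2
  query t=2s: backlog = 2
  query t=3s: backlog = 2
  query t=4s: backlog = 1
  query t=6s: backlog = 1
  query t=15s: backlog = 0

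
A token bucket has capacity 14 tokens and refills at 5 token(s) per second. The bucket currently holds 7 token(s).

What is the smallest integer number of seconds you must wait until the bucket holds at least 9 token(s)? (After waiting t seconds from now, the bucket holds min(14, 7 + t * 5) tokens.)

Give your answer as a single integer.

Need 7 + t * 5 >= 9, so t >= 2/5.
Smallest integer t = ceil(2/5) = 1.

Answer: 1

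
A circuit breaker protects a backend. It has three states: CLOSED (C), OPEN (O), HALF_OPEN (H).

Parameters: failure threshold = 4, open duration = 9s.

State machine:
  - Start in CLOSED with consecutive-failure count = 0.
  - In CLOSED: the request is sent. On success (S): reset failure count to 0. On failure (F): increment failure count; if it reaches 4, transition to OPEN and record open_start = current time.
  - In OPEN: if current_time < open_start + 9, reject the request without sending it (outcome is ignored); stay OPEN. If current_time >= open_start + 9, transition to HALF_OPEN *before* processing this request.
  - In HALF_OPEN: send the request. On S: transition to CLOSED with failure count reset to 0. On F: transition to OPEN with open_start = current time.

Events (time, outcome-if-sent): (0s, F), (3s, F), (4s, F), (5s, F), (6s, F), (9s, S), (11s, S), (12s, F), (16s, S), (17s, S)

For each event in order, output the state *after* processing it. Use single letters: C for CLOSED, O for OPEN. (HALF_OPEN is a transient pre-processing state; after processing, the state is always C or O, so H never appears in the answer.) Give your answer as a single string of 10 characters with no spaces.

State after each event:
  event#1 t=0s outcome=F: state=CLOSED
  event#2 t=3s outcome=F: state=CLOSED
  event#3 t=4s outcome=F: state=CLOSED
  event#4 t=5s outcome=F: state=OPEN
  event#5 t=6s outcome=F: state=OPEN
  event#6 t=9s outcome=S: state=OPEN
  event#7 t=11s outcome=S: state=OPEN
  event#8 t=12s outcome=F: state=OPEN
  event#9 t=16s outcome=S: state=CLOSED
  event#10 t=17s outcome=S: state=CLOSED

Answer: CCCOOOOOCC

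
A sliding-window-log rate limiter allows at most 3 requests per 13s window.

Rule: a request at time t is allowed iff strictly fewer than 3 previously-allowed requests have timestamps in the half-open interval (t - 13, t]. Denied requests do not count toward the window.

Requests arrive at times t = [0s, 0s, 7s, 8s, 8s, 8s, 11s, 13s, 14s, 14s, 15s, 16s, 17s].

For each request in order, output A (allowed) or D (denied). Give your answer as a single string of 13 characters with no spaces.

Answer: AAADDDDAADDDD

Derivation:
Tracking allowed requests in the window:
  req#1 t=0s: ALLOW
  req#2 t=0s: ALLOW
  req#3 t=7s: ALLOW
  req#4 t=8s: DENY
  req#5 t=8s: DENY
  req#6 t=8s: DENY
  req#7 t=11s: DENY
  req#8 t=13s: ALLOW
  req#9 t=14s: ALLOW
  req#10 t=14s: DENY
  req#11 t=15s: DENY
  req#12 t=16s: DENY
  req#13 t=17s: DENY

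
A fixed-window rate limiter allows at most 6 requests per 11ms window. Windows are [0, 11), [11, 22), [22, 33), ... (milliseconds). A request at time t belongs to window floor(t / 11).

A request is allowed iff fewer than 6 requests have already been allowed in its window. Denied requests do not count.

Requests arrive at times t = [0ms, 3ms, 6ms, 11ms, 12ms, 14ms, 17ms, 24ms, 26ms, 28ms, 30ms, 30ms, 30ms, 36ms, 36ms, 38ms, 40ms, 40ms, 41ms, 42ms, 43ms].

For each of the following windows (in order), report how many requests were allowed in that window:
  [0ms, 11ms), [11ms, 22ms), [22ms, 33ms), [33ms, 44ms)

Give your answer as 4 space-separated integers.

Processing requests:
  req#1 t=0ms (window 0): ALLOW
  req#2 t=3ms (window 0): ALLOW
  req#3 t=6ms (window 0): ALLOW
  req#4 t=11ms (window 1): ALLOW
  req#5 t=12ms (window 1): ALLOW
  req#6 t=14ms (window 1): ALLOW
  req#7 t=17ms (window 1): ALLOW
  req#8 t=24ms (window 2): ALLOW
  req#9 t=26ms (window 2): ALLOW
  req#10 t=28ms (window 2): ALLOW
  req#11 t=30ms (window 2): ALLOW
  req#12 t=30ms (window 2): ALLOW
  req#13 t=30ms (window 2): ALLOW
  req#14 t=36ms (window 3): ALLOW
  req#15 t=36ms (window 3): ALLOW
  req#16 t=38ms (window 3): ALLOW
  req#17 t=40ms (window 3): ALLOW
  req#18 t=40ms (window 3): ALLOW
  req#19 t=41ms (window 3): ALLOW
  req#20 t=42ms (window 3): DENY
  req#21 t=43ms (window 3): DENY

Allowed counts by window: 3 4 6 6

Answer: 3 4 6 6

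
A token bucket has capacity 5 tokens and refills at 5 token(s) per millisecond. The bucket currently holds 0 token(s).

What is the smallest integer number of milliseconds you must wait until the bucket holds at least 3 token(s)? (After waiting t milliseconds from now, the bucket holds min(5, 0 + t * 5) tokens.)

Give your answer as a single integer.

Answer: 1

Derivation:
Need 0 + t * 5 >= 3, so t >= 3/5.
Smallest integer t = ceil(3/5) = 1.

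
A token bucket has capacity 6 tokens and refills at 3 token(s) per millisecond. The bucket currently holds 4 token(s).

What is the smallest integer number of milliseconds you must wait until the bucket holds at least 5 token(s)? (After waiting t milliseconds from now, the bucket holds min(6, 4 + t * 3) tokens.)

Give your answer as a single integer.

Need 4 + t * 3 >= 5, so t >= 1/3.
Smallest integer t = ceil(1/3) = 1.

Answer: 1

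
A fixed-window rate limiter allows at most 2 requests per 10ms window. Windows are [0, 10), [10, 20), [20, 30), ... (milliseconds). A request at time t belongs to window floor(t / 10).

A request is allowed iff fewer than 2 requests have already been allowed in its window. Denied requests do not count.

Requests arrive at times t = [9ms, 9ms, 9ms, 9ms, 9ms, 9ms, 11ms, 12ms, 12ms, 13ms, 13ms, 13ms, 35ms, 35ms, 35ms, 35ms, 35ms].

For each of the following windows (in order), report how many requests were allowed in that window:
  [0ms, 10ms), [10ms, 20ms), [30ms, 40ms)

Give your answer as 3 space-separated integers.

Processing requests:
  req#1 t=9ms (window 0): ALLOW
  req#2 t=9ms (window 0): ALLOW
  req#3 t=9ms (window 0): DENY
  req#4 t=9ms (window 0): DENY
  req#5 t=9ms (window 0): DENY
  req#6 t=9ms (window 0): DENY
  req#7 t=11ms (window 1): ALLOW
  req#8 t=12ms (window 1): ALLOW
  req#9 t=12ms (window 1): DENY
  req#10 t=13ms (window 1): DENY
  req#11 t=13ms (window 1): DENY
  req#12 t=13ms (window 1): DENY
  req#13 t=35ms (window 3): ALLOW
  req#14 t=35ms (window 3): ALLOW
  req#15 t=35ms (window 3): DENY
  req#16 t=35ms (window 3): DENY
  req#17 t=35ms (window 3): DENY

Allowed counts by window: 2 2 2

Answer: 2 2 2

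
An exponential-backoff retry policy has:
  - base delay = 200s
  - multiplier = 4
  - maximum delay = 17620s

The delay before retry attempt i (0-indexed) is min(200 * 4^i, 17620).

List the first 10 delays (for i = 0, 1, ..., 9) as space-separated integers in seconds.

Computing each delay:
  i=0: min(200*4^0, 17620) = 200
  i=1: min(200*4^1, 17620) = 800
  i=2: min(200*4^2, 17620) = 3200
  i=3: min(200*4^3, 17620) = 12800
  i=4: min(200*4^4, 17620) = 17620
  i=5: min(200*4^5, 17620) = 17620
  i=6: min(200*4^6, 17620) = 17620
  i=7: min(200*4^7, 17620) = 17620
  i=8: min(200*4^8, 17620) = 17620
  i=9: min(200*4^9, 17620) = 17620

Answer: 200 800 3200 12800 17620 17620 17620 17620 17620 17620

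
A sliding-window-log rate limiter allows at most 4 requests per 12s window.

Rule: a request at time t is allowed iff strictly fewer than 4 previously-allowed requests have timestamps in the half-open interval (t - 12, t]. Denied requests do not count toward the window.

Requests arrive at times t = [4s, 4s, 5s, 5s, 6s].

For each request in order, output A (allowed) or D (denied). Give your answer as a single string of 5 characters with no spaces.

Tracking allowed requests in the window:
  req#1 t=4s: ALLOW
  req#2 t=4s: ALLOW
  req#3 t=5s: ALLOW
  req#4 t=5s: ALLOW
  req#5 t=6s: DENY

Answer: AAAAD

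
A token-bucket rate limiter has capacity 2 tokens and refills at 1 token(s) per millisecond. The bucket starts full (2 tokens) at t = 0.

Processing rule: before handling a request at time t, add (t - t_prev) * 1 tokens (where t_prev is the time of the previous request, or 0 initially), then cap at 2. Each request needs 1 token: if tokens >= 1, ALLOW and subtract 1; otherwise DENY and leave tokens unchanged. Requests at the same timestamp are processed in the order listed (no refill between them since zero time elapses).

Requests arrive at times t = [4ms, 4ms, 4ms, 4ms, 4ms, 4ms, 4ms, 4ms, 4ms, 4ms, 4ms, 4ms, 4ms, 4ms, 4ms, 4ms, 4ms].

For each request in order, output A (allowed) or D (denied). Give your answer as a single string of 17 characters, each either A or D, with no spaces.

Simulating step by step:
  req#1 t=4ms: ALLOW
  req#2 t=4ms: ALLOW
  req#3 t=4ms: DENY
  req#4 t=4ms: DENY
  req#5 t=4ms: DENY
  req#6 t=4ms: DENY
  req#7 t=4ms: DENY
  req#8 t=4ms: DENY
  req#9 t=4ms: DENY
  req#10 t=4ms: DENY
  req#11 t=4ms: DENY
  req#12 t=4ms: DENY
  req#13 t=4ms: DENY
  req#14 t=4ms: DENY
  req#15 t=4ms: DENY
  req#16 t=4ms: DENY
  req#17 t=4ms: DENY

Answer: AADDDDDDDDDDDDDDD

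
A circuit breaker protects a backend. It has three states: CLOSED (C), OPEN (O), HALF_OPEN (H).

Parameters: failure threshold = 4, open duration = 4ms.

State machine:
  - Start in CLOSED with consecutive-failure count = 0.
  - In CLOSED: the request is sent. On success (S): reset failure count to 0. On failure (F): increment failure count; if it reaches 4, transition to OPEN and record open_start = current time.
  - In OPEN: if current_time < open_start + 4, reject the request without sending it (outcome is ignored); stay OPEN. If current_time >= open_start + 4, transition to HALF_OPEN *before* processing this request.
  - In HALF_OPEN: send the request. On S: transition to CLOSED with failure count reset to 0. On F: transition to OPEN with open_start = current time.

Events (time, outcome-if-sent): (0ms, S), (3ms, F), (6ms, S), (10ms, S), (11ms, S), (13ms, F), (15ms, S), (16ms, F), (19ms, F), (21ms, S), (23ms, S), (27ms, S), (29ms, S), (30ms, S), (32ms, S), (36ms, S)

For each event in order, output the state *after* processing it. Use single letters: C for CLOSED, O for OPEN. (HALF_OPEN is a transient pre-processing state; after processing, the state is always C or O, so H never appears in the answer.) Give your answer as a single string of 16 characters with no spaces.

State after each event:
  event#1 t=0ms outcome=S: state=CLOSED
  event#2 t=3ms outcome=F: state=CLOSED
  event#3 t=6ms outcome=S: state=CLOSED
  event#4 t=10ms outcome=S: state=CLOSED
  event#5 t=11ms outcome=S: state=CLOSED
  event#6 t=13ms outcome=F: state=CLOSED
  event#7 t=15ms outcome=S: state=CLOSED
  event#8 t=16ms outcome=F: state=CLOSED
  event#9 t=19ms outcome=F: state=CLOSED
  event#10 t=21ms outcome=S: state=CLOSED
  event#11 t=23ms outcome=S: state=CLOSED
  event#12 t=27ms outcome=S: state=CLOSED
  event#13 t=29ms outcome=S: state=CLOSED
  event#14 t=30ms outcome=S: state=CLOSED
  event#15 t=32ms outcome=S: state=CLOSED
  event#16 t=36ms outcome=S: state=CLOSED

Answer: CCCCCCCCCCCCCCCC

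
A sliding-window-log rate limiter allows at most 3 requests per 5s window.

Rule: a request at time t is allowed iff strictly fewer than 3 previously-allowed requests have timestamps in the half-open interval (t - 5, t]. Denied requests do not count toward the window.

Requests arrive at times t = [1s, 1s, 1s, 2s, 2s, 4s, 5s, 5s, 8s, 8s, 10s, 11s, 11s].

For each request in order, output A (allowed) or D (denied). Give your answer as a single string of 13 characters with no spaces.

Answer: AAADDDDDAAADD

Derivation:
Tracking allowed requests in the window:
  req#1 t=1s: ALLOW
  req#2 t=1s: ALLOW
  req#3 t=1s: ALLOW
  req#4 t=2s: DENY
  req#5 t=2s: DENY
  req#6 t=4s: DENY
  req#7 t=5s: DENY
  req#8 t=5s: DENY
  req#9 t=8s: ALLOW
  req#10 t=8s: ALLOW
  req#11 t=10s: ALLOW
  req#12 t=11s: DENY
  req#13 t=11s: DENY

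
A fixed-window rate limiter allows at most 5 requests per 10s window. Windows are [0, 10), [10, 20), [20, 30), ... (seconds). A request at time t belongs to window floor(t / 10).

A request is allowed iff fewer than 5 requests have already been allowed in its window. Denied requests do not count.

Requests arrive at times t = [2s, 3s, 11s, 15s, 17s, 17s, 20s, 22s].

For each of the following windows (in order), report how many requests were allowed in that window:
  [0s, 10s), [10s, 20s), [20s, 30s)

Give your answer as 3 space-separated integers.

Processing requests:
  req#1 t=2s (window 0): ALLOW
  req#2 t=3s (window 0): ALLOW
  req#3 t=11s (window 1): ALLOW
  req#4 t=15s (window 1): ALLOW
  req#5 t=17s (window 1): ALLOW
  req#6 t=17s (window 1): ALLOW
  req#7 t=20s (window 2): ALLOW
  req#8 t=22s (window 2): ALLOW

Allowed counts by window: 2 4 2

Answer: 2 4 2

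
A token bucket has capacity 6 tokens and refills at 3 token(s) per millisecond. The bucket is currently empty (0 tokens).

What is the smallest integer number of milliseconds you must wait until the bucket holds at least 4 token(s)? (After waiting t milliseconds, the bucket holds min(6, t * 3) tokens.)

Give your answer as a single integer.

Need t * 3 >= 4, so t >= 4/3.
Smallest integer t = ceil(4/3) = 2.

Answer: 2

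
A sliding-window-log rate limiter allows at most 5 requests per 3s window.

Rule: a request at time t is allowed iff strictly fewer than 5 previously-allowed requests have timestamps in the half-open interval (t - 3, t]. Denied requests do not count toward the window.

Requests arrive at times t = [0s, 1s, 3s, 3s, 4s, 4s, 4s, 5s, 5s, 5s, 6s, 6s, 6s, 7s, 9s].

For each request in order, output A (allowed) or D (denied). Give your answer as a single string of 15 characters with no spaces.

Tracking allowed requests in the window:
  req#1 t=0s: ALLOW
  req#2 t=1s: ALLOW
  req#3 t=3s: ALLOW
  req#4 t=3s: ALLOW
  req#5 t=4s: ALLOW
  req#6 t=4s: ALLOW
  req#7 t=4s: ALLOW
  req#8 t=5s: DENY
  req#9 t=5s: DENY
  req#10 t=5s: DENY
  req#11 t=6s: ALLOW
  req#12 t=6s: ALLOW
  req#13 t=6s: DENY
  req#14 t=7s: ALLOW
  req#15 t=9s: ALLOW

Answer: AAAAAAADDDAADAA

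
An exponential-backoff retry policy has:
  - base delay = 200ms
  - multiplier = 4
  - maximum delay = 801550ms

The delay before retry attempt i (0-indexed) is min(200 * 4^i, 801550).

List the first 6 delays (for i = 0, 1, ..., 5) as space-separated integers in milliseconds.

Computing each delay:
  i=0: min(200*4^0, 801550) = 200
  i=1: min(200*4^1, 801550) = 800
  i=2: min(200*4^2, 801550) = 3200
  i=3: min(200*4^3, 801550) = 12800
  i=4: min(200*4^4, 801550) = 51200
  i=5: min(200*4^5, 801550) = 204800

Answer: 200 800 3200 12800 51200 204800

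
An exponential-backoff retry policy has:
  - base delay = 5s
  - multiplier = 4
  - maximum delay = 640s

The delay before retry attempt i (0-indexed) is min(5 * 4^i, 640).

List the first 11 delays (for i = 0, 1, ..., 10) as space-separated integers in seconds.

Computing each delay:
  i=0: min(5*4^0, 640) = 5
  i=1: min(5*4^1, 640) = 20
  i=2: min(5*4^2, 640) = 80
  i=3: min(5*4^3, 640) = 320
  i=4: min(5*4^4, 640) = 640
  i=5: min(5*4^5, 640) = 640
  i=6: min(5*4^6, 640) = 640
  i=7: min(5*4^7, 640) = 640
  i=8: min(5*4^8, 640) = 640
  i=9: min(5*4^9, 640) = 640
  i=10: min(5*4^10, 640) = 640

Answer: 5 20 80 320 640 640 640 640 640 640 640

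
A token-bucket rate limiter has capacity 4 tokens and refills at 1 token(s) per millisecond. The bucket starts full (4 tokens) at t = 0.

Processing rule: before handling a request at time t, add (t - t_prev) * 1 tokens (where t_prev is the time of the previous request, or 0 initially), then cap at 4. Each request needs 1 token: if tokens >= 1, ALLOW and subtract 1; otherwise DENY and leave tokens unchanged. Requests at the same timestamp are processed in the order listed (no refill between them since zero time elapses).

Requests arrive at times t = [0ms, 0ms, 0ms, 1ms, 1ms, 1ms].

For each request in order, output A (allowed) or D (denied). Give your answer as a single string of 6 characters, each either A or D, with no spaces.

Simulating step by step:
  req#1 t=0ms: ALLOW
  req#2 t=0ms: ALLOW
  req#3 t=0ms: ALLOW
  req#4 t=1ms: ALLOW
  req#5 t=1ms: ALLOW
  req#6 t=1ms: DENY

Answer: AAAAAD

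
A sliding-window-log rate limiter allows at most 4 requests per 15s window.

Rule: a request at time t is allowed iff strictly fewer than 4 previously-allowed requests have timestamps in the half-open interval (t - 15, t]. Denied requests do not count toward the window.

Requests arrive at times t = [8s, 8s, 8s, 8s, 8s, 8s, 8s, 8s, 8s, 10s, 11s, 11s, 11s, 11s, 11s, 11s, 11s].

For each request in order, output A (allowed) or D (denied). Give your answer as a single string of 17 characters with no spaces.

Answer: AAAADDDDDDDDDDDDD

Derivation:
Tracking allowed requests in the window:
  req#1 t=8s: ALLOW
  req#2 t=8s: ALLOW
  req#3 t=8s: ALLOW
  req#4 t=8s: ALLOW
  req#5 t=8s: DENY
  req#6 t=8s: DENY
  req#7 t=8s: DENY
  req#8 t=8s: DENY
  req#9 t=8s: DENY
  req#10 t=10s: DENY
  req#11 t=11s: DENY
  req#12 t=11s: DENY
  req#13 t=11s: DENY
  req#14 t=11s: DENY
  req#15 t=11s: DENY
  req#16 t=11s: DENY
  req#17 t=11s: DENY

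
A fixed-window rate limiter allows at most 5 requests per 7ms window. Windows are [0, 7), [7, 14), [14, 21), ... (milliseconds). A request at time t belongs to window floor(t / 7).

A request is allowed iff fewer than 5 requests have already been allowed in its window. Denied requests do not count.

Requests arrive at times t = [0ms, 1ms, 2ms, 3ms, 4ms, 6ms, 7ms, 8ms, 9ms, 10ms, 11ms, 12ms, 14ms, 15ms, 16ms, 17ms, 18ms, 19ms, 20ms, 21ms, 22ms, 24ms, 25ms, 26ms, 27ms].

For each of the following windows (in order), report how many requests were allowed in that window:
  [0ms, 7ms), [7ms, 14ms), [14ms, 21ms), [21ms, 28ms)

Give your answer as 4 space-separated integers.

Answer: 5 5 5 5

Derivation:
Processing requests:
  req#1 t=0ms (window 0): ALLOW
  req#2 t=1ms (window 0): ALLOW
  req#3 t=2ms (window 0): ALLOW
  req#4 t=3ms (window 0): ALLOW
  req#5 t=4ms (window 0): ALLOW
  req#6 t=6ms (window 0): DENY
  req#7 t=7ms (window 1): ALLOW
  req#8 t=8ms (window 1): ALLOW
  req#9 t=9ms (window 1): ALLOW
  req#10 t=10ms (window 1): ALLOW
  req#11 t=11ms (window 1): ALLOW
  req#12 t=12ms (window 1): DENY
  req#13 t=14ms (window 2): ALLOW
  req#14 t=15ms (window 2): ALLOW
  req#15 t=16ms (window 2): ALLOW
  req#16 t=17ms (window 2): ALLOW
  req#17 t=18ms (window 2): ALLOW
  req#18 t=19ms (window 2): DENY
  req#19 t=20ms (window 2): DENY
  req#20 t=21ms (window 3): ALLOW
  req#21 t=22ms (window 3): ALLOW
  req#22 t=24ms (window 3): ALLOW
  req#23 t=25ms (window 3): ALLOW
  req#24 t=26ms (window 3): ALLOW
  req#25 t=27ms (window 3): DENY

Allowed counts by window: 5 5 5 5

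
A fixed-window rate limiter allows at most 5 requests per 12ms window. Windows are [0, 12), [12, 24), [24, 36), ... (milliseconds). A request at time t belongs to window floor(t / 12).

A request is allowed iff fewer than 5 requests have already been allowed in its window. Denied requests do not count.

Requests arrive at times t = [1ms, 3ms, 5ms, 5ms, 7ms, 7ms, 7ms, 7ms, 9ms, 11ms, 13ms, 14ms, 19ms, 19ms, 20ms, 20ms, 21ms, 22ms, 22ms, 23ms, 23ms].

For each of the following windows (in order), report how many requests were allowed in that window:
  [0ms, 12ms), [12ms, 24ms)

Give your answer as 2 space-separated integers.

Answer: 5 5

Derivation:
Processing requests:
  req#1 t=1ms (window 0): ALLOW
  req#2 t=3ms (window 0): ALLOW
  req#3 t=5ms (window 0): ALLOW
  req#4 t=5ms (window 0): ALLOW
  req#5 t=7ms (window 0): ALLOW
  req#6 t=7ms (window 0): DENY
  req#7 t=7ms (window 0): DENY
  req#8 t=7ms (window 0): DENY
  req#9 t=9ms (window 0): DENY
  req#10 t=11ms (window 0): DENY
  req#11 t=13ms (window 1): ALLOW
  req#12 t=14ms (window 1): ALLOW
  req#13 t=19ms (window 1): ALLOW
  req#14 t=19ms (window 1): ALLOW
  req#15 t=20ms (window 1): ALLOW
  req#16 t=20ms (window 1): DENY
  req#17 t=21ms (window 1): DENY
  req#18 t=22ms (window 1): DENY
  req#19 t=22ms (window 1): DENY
  req#20 t=23ms (window 1): DENY
  req#21 t=23ms (window 1): DENY

Allowed counts by window: 5 5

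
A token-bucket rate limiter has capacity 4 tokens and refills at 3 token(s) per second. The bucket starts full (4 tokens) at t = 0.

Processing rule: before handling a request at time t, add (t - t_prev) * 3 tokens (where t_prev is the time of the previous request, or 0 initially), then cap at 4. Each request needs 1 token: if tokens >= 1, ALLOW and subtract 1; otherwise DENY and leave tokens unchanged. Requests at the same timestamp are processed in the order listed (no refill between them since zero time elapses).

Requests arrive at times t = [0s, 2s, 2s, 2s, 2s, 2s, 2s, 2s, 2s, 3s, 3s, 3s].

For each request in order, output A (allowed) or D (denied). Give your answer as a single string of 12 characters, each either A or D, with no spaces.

Simulating step by step:
  req#1 t=0s: ALLOW
  req#2 t=2s: ALLOW
  req#3 t=2s: ALLOW
  req#4 t=2s: ALLOW
  req#5 t=2s: ALLOW
  req#6 t=2s: DENY
  req#7 t=2s: DENY
  req#8 t=2s: DENY
  req#9 t=2s: DENY
  req#10 t=3s: ALLOW
  req#11 t=3s: ALLOW
  req#12 t=3s: ALLOW

Answer: AAAAADDDDAAA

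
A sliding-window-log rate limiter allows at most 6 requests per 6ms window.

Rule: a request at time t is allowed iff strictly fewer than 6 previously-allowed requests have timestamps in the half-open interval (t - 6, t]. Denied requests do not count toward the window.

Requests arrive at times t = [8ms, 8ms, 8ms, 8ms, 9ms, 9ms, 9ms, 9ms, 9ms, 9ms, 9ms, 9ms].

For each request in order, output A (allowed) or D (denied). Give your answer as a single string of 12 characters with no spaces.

Tracking allowed requests in the window:
  req#1 t=8ms: ALLOW
  req#2 t=8ms: ALLOW
  req#3 t=8ms: ALLOW
  req#4 t=8ms: ALLOW
  req#5 t=9ms: ALLOW
  req#6 t=9ms: ALLOW
  req#7 t=9ms: DENY
  req#8 t=9ms: DENY
  req#9 t=9ms: DENY
  req#10 t=9ms: DENY
  req#11 t=9ms: DENY
  req#12 t=9ms: DENY

Answer: AAAAAADDDDDD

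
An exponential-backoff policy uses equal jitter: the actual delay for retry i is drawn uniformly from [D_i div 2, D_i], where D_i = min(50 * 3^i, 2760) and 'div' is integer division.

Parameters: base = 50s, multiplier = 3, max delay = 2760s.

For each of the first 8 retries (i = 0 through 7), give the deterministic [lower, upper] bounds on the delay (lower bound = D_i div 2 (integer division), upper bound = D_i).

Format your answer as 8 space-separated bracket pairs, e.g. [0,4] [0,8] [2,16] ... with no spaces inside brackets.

Computing bounds per retry:
  i=0: D_i=min(50*3^0,2760)=50, bounds=[25,50]
  i=1: D_i=min(50*3^1,2760)=150, bounds=[75,150]
  i=2: D_i=min(50*3^2,2760)=450, bounds=[225,450]
  i=3: D_i=min(50*3^3,2760)=1350, bounds=[675,1350]
  i=4: D_i=min(50*3^4,2760)=2760, bounds=[1380,2760]
  i=5: D_i=min(50*3^5,2760)=2760, bounds=[1380,2760]
  i=6: D_i=min(50*3^6,2760)=2760, bounds=[1380,2760]
  i=7: D_i=min(50*3^7,2760)=2760, bounds=[1380,2760]

Answer: [25,50] [75,150] [225,450] [675,1350] [1380,2760] [1380,2760] [1380,2760] [1380,2760]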